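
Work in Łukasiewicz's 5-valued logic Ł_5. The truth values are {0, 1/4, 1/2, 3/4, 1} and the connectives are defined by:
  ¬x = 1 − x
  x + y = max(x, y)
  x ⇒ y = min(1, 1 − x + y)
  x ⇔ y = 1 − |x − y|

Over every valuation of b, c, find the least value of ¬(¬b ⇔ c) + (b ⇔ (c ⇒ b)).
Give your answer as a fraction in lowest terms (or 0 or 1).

1/2

Take b = 0, c = 1/2:
¬b = ¬0 = 1
¬b ⇔ c = 1 ⇔ 1/2 = 1/2
¬(¬b ⇔ c) = ¬1/2 = 1/2
c ⇒ b = 1/2 ⇒ 0 = 1/2
b ⇔ (c ⇒ b) = 0 ⇔ 1/2 = 1/2
¬(¬b ⇔ c) + (b ⇔ (c ⇒ b)) = 1/2 + 1/2 = 1/2
No assignment yields a value below 1/2, so this is the minimum.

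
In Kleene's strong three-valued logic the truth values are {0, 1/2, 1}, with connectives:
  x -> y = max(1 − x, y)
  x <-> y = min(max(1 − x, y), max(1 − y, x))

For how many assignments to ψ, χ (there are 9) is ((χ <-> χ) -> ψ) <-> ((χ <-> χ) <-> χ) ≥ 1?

ψ = 0, χ = 0 ↦ 1  ≥
ψ = 0, χ = 1/2 ↦ 1/2  <
ψ = 0, χ = 1 ↦ 0  <
ψ = 1/2, χ = 0 ↦ 1/2  <
ψ = 1/2, χ = 1/2 ↦ 1/2  <
ψ = 1/2, χ = 1 ↦ 1/2  <
ψ = 1, χ = 0 ↦ 0  <
ψ = 1, χ = 1/2 ↦ 1/2  <
ψ = 1, χ = 1 ↦ 1  ≥
So 2 of the 9 assignments meet the threshold.

2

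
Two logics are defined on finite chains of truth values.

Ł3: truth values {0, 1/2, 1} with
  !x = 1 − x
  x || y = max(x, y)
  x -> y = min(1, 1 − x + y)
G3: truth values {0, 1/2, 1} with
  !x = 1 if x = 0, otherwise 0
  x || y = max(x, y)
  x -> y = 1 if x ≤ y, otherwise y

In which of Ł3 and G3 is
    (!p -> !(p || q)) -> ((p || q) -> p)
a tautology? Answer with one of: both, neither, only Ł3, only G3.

In Ł3: every assignment gives 1 — tautology.
In G3: at p = 1/2, q = 1 the value is 1/2 — not a tautology.

only Ł3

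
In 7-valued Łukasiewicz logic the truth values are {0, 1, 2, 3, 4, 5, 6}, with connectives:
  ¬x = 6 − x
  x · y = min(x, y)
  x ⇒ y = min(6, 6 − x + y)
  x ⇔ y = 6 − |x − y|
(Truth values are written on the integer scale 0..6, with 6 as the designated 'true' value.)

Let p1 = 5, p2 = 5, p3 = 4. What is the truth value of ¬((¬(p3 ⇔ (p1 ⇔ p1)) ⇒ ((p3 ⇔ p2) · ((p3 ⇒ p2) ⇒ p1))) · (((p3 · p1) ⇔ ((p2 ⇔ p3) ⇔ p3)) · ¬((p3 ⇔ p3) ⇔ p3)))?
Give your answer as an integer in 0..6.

4

p1 ⇔ p1 = 5 ⇔ 5 = 6
p3 ⇔ (p1 ⇔ p1) = 4 ⇔ 6 = 4
¬(p3 ⇔ (p1 ⇔ p1)) = ¬4 = 2
p3 ⇔ p2 = 4 ⇔ 5 = 5
p3 ⇒ p2 = 4 ⇒ 5 = 6
(p3 ⇒ p2) ⇒ p1 = 6 ⇒ 5 = 5
(p3 ⇔ p2) · ((p3 ⇒ p2) ⇒ p1) = 5 · 5 = 5
¬(p3 ⇔ (p1 ⇔ p1)) ⇒ ((p3 ⇔ p2) · ((p3 ⇒ p2) ⇒ p1)) = 2 ⇒ 5 = 6
p3 · p1 = 4 · 5 = 4
p2 ⇔ p3 = 5 ⇔ 4 = 5
(p2 ⇔ p3) ⇔ p3 = 5 ⇔ 4 = 5
(p3 · p1) ⇔ ((p2 ⇔ p3) ⇔ p3) = 4 ⇔ 5 = 5
p3 ⇔ p3 = 4 ⇔ 4 = 6
(p3 ⇔ p3) ⇔ p3 = 6 ⇔ 4 = 4
¬((p3 ⇔ p3) ⇔ p3) = ¬4 = 2
((p3 · p1) ⇔ ((p2 ⇔ p3) ⇔ p3)) · ¬((p3 ⇔ p3) ⇔ p3) = 5 · 2 = 2
(¬(p3 ⇔ (p1 ⇔ p1)) ⇒ ((p3 ⇔ p2) · ((p3 ⇒ p2) ⇒ p1))) · (((p3 · p1) ⇔ ((p2 ⇔ p3) ⇔ p3)) · ¬((p3 ⇔ p3) ⇔ p3)) = 6 · 2 = 2
¬((¬(p3 ⇔ (p1 ⇔ p1)) ⇒ ((p3 ⇔ p2) · ((p3 ⇒ p2) ⇒ p1))) · (((p3 · p1) ⇔ ((p2 ⇔ p3) ⇔ p3)) · ¬((p3 ⇔ p3) ⇔ p3))) = ¬2 = 4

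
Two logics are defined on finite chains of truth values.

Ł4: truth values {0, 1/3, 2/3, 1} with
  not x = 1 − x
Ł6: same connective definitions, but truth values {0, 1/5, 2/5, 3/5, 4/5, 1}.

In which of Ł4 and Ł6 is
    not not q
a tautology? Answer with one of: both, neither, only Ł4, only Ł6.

neither

In Ł4: at q = 0 the value is 0 — not a tautology.
In Ł6: at q = 0 the value is 0 — not a tautology.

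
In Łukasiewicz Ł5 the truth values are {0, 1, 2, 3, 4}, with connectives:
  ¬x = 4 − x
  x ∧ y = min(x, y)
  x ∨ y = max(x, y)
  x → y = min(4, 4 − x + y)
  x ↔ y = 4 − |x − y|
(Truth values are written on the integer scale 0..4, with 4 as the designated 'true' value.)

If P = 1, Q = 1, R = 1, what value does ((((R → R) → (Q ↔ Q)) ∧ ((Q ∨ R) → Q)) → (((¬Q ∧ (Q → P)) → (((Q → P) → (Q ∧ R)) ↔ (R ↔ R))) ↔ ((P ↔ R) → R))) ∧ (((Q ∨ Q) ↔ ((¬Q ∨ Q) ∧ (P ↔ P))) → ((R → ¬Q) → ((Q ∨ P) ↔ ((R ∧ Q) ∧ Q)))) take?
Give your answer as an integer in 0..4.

R → R = 1 → 1 = 4
Q ↔ Q = 1 ↔ 1 = 4
(R → R) → (Q ↔ Q) = 4 → 4 = 4
Q ∨ R = 1 ∨ 1 = 1
(Q ∨ R) → Q = 1 → 1 = 4
((R → R) → (Q ↔ Q)) ∧ ((Q ∨ R) → Q) = 4 ∧ 4 = 4
¬Q = ¬1 = 3
Q → P = 1 → 1 = 4
¬Q ∧ (Q → P) = 3 ∧ 4 = 3
Q → P = 1 → 1 = 4
Q ∧ R = 1 ∧ 1 = 1
(Q → P) → (Q ∧ R) = 4 → 1 = 1
R ↔ R = 1 ↔ 1 = 4
((Q → P) → (Q ∧ R)) ↔ (R ↔ R) = 1 ↔ 4 = 1
(¬Q ∧ (Q → P)) → (((Q → P) → (Q ∧ R)) ↔ (R ↔ R)) = 3 → 1 = 2
P ↔ R = 1 ↔ 1 = 4
(P ↔ R) → R = 4 → 1 = 1
((¬Q ∧ (Q → P)) → (((Q → P) → (Q ∧ R)) ↔ (R ↔ R))) ↔ ((P ↔ R) → R) = 2 ↔ 1 = 3
(((R → R) → (Q ↔ Q)) ∧ ((Q ∨ R) → Q)) → (((¬Q ∧ (Q → P)) → (((Q → P) → (Q ∧ R)) ↔ (R ↔ R))) ↔ ((P ↔ R) → R)) = 4 → 3 = 3
Q ∨ Q = 1 ∨ 1 = 1
¬Q = ¬1 = 3
¬Q ∨ Q = 3 ∨ 1 = 3
P ↔ P = 1 ↔ 1 = 4
(¬Q ∨ Q) ∧ (P ↔ P) = 3 ∧ 4 = 3
(Q ∨ Q) ↔ ((¬Q ∨ Q) ∧ (P ↔ P)) = 1 ↔ 3 = 2
¬Q = ¬1 = 3
R → ¬Q = 1 → 3 = 4
Q ∨ P = 1 ∨ 1 = 1
R ∧ Q = 1 ∧ 1 = 1
(R ∧ Q) ∧ Q = 1 ∧ 1 = 1
(Q ∨ P) ↔ ((R ∧ Q) ∧ Q) = 1 ↔ 1 = 4
(R → ¬Q) → ((Q ∨ P) ↔ ((R ∧ Q) ∧ Q)) = 4 → 4 = 4
((Q ∨ Q) ↔ ((¬Q ∨ Q) ∧ (P ↔ P))) → ((R → ¬Q) → ((Q ∨ P) ↔ ((R ∧ Q) ∧ Q))) = 2 → 4 = 4
((((R → R) → (Q ↔ Q)) ∧ ((Q ∨ R) → Q)) → (((¬Q ∧ (Q → P)) → (((Q → P) → (Q ∧ R)) ↔ (R ↔ R))) ↔ ((P ↔ R) → R))) ∧ (((Q ∨ Q) ↔ ((¬Q ∨ Q) ∧ (P ↔ P))) → ((R → ¬Q) → ((Q ∨ P) ↔ ((R ∧ Q) ∧ Q)))) = 3 ∧ 4 = 3

3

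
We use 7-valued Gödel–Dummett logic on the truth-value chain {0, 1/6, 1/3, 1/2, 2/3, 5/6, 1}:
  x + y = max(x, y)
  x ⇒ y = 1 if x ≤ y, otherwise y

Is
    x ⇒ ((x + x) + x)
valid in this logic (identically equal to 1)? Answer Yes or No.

x = 0 ↦ 1
x = 1/6 ↦ 1
x = 1/3 ↦ 1
x = 1/2 ↦ 1
x = 2/3 ↦ 1
x = 5/6 ↦ 1
x = 1 ↦ 1
Every assignment gives a value ≥ 1.

Yes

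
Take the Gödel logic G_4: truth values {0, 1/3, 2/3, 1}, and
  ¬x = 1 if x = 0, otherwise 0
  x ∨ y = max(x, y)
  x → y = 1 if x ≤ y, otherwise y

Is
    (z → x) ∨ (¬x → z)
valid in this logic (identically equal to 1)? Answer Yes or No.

No

Counterexample: take x = 0, z = 1/3.
z → x = 1/3 → 0 = 0
¬x = ¬0 = 1
¬x → z = 1 → 1/3 = 1/3
(z → x) ∨ (¬x → z) = 0 ∨ 1/3 = 1/3
This gives 1/3 ≠ 1.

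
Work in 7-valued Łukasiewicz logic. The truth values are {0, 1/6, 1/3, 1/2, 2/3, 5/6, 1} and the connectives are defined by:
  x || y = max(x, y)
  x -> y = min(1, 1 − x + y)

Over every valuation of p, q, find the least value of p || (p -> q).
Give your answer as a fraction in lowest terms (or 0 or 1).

Take p = 1/2, q = 0:
p -> q = 1/2 -> 0 = 1/2
p || (p -> q) = 1/2 || 1/2 = 1/2
No assignment yields a value below 1/2, so this is the minimum.

1/2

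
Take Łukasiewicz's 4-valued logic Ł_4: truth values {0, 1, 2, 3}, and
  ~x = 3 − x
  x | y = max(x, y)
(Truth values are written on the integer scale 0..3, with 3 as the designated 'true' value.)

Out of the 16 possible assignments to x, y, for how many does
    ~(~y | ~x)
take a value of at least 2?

x = 0, y = 0 ↦ 0  <
x = 0, y = 1 ↦ 0  <
x = 0, y = 2 ↦ 0  <
x = 0, y = 3 ↦ 0  <
x = 1, y = 0 ↦ 0  <
x = 1, y = 1 ↦ 1  <
x = 1, y = 2 ↦ 1  <
x = 1, y = 3 ↦ 1  <
x = 2, y = 0 ↦ 0  <
x = 2, y = 1 ↦ 1  <
x = 2, y = 2 ↦ 2  ≥
x = 2, y = 3 ↦ 2  ≥
x = 3, y = 0 ↦ 0  <
x = 3, y = 1 ↦ 1  <
x = 3, y = 2 ↦ 2  ≥
x = 3, y = 3 ↦ 3  ≥
So 4 of the 16 assignments meet the threshold.

4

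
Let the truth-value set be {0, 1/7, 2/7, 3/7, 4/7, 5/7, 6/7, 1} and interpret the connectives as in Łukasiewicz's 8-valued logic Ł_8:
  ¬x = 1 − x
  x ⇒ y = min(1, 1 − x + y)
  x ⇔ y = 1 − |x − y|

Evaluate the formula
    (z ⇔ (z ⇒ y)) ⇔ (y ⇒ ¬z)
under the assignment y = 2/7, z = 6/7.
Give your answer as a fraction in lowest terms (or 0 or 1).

5/7

z ⇒ y = 6/7 ⇒ 2/7 = 3/7
z ⇔ (z ⇒ y) = 6/7 ⇔ 3/7 = 4/7
¬z = ¬6/7 = 1/7
y ⇒ ¬z = 2/7 ⇒ 1/7 = 6/7
(z ⇔ (z ⇒ y)) ⇔ (y ⇒ ¬z) = 4/7 ⇔ 6/7 = 5/7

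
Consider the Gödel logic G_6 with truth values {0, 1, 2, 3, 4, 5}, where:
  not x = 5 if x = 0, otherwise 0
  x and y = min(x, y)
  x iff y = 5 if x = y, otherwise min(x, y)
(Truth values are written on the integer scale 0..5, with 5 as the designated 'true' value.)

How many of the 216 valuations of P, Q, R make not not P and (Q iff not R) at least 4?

value 5: 30 assignments (counts)
value 4: 5 assignments (counts)
value 3: 5 assignments
value 2: 5 assignments
value 1: 5 assignments
value 0: 166 assignments
So 35 of the 216 assignments meet the threshold.

35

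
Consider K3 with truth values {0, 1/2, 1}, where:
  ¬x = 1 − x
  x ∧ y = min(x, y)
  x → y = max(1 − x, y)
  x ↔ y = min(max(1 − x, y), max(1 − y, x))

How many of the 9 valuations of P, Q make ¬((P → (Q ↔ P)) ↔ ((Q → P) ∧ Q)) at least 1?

2

P = 0, Q = 0 ↦ 1  ≥
P = 0, Q = 1/2 ↦ 1/2  <
P = 0, Q = 1 ↦ 1  ≥
P = 1/2, Q = 0 ↦ 1/2  <
P = 1/2, Q = 1/2 ↦ 1/2  <
P = 1/2, Q = 1 ↦ 1/2  <
P = 1, Q = 0 ↦ 0  <
P = 1, Q = 1/2 ↦ 1/2  <
P = 1, Q = 1 ↦ 0  <
So 2 of the 9 assignments meet the threshold.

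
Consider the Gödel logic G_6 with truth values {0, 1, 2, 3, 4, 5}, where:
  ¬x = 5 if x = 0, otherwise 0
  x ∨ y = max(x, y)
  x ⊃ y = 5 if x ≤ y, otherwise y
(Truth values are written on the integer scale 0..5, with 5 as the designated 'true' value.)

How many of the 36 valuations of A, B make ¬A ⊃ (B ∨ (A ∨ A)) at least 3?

value 5: 31 assignments (counts)
value 4: 1 assignment (counts)
value 3: 1 assignment (counts)
value 2: 1 assignment
value 1: 1 assignment
value 0: 1 assignment
So 33 of the 36 assignments meet the threshold.

33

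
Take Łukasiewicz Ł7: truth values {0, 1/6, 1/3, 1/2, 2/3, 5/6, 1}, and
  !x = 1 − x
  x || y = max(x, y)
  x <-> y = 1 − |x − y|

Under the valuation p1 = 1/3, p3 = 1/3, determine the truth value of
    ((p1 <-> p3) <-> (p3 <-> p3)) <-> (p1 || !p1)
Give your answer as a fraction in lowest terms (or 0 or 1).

p1 <-> p3 = 1/3 <-> 1/3 = 1
p3 <-> p3 = 1/3 <-> 1/3 = 1
(p1 <-> p3) <-> (p3 <-> p3) = 1 <-> 1 = 1
!p1 = !1/3 = 2/3
p1 || !p1 = 1/3 || 2/3 = 2/3
((p1 <-> p3) <-> (p3 <-> p3)) <-> (p1 || !p1) = 1 <-> 2/3 = 2/3

2/3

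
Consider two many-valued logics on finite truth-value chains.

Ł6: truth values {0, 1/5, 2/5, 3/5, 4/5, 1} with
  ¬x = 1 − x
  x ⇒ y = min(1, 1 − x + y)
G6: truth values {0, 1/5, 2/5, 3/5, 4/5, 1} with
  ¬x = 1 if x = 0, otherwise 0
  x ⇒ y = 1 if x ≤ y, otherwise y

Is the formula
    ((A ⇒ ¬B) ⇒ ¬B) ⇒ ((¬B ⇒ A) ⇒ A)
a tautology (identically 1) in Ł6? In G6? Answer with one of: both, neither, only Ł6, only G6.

In Ł6: every assignment gives 1 — tautology.
In G6: at A = 1/5, B = 1/5 the value is 1/5 — not a tautology.

only Ł6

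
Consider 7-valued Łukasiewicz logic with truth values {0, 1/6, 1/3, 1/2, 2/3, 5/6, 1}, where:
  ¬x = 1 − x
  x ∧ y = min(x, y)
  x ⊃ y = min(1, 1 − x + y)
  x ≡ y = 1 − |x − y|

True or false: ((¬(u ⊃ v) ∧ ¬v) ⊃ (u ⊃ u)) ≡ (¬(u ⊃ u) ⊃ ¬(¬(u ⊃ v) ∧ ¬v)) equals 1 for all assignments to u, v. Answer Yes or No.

Yes

At u = 0, v = 1/6, for instance:
u ⊃ v = 0 ⊃ 1/6 = 1
¬(u ⊃ v) = ¬1 = 0
¬v = ¬1/6 = 5/6
¬(u ⊃ v) ∧ ¬v = 0 ∧ 5/6 = 0
u ⊃ u = 0 ⊃ 0 = 1
(¬(u ⊃ v) ∧ ¬v) ⊃ (u ⊃ u) = 0 ⊃ 1 = 1
¬(u ⊃ u) = ¬1 = 0
¬(¬(u ⊃ v) ∧ ¬v) = ¬0 = 1
¬(u ⊃ u) ⊃ ¬(¬(u ⊃ v) ∧ ¬v) = 0 ⊃ 1 = 1
((¬(u ⊃ v) ∧ ¬v) ⊃ (u ⊃ u)) ≡ (¬(u ⊃ u) ⊃ ¬(¬(u ⊃ v) ∧ ¬v)) = 1 ≡ 1 = 1
and checking the remaining 48 assignments likewise gives ≥ 1 in every case.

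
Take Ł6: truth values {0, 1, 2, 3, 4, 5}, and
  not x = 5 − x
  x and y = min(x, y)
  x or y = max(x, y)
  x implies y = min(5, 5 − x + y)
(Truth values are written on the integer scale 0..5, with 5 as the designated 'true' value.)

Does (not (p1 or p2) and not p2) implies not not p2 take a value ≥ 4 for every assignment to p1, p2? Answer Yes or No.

No

Counterexample: take p1 = 0, p2 = 0.
p1 or p2 = 0 or 0 = 0
not (p1 or p2) = not 0 = 5
not p2 = not 0 = 5
not (p1 or p2) and not p2 = 5 and 5 = 5
not p2 = not 0 = 5
not not p2 = not 5 = 0
(not (p1 or p2) and not p2) implies not not p2 = 5 implies 0 = 0
This gives 0, which is below 4.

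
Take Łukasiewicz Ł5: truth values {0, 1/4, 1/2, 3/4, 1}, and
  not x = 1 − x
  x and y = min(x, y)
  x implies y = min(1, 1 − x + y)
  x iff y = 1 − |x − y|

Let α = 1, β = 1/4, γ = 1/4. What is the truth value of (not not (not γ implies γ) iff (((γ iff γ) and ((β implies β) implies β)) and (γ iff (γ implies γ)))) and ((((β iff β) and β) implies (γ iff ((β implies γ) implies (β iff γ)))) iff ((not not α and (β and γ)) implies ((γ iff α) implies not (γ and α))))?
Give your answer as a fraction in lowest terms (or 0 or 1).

3/4

not γ = not 1/4 = 3/4
not γ implies γ = 3/4 implies 1/4 = 1/2
not (not γ implies γ) = not 1/2 = 1/2
not not (not γ implies γ) = not 1/2 = 1/2
γ iff γ = 1/4 iff 1/4 = 1
β implies β = 1/4 implies 1/4 = 1
(β implies β) implies β = 1 implies 1/4 = 1/4
(γ iff γ) and ((β implies β) implies β) = 1 and 1/4 = 1/4
γ implies γ = 1/4 implies 1/4 = 1
γ iff (γ implies γ) = 1/4 iff 1 = 1/4
((γ iff γ) and ((β implies β) implies β)) and (γ iff (γ implies γ)) = 1/4 and 1/4 = 1/4
not not (not γ implies γ) iff (((γ iff γ) and ((β implies β) implies β)) and (γ iff (γ implies γ))) = 1/2 iff 1/4 = 3/4
β iff β = 1/4 iff 1/4 = 1
(β iff β) and β = 1 and 1/4 = 1/4
β implies γ = 1/4 implies 1/4 = 1
β iff γ = 1/4 iff 1/4 = 1
(β implies γ) implies (β iff γ) = 1 implies 1 = 1
γ iff ((β implies γ) implies (β iff γ)) = 1/4 iff 1 = 1/4
((β iff β) and β) implies (γ iff ((β implies γ) implies (β iff γ))) = 1/4 implies 1/4 = 1
not α = not 1 = 0
not not α = not 0 = 1
β and γ = 1/4 and 1/4 = 1/4
not not α and (β and γ) = 1 and 1/4 = 1/4
γ iff α = 1/4 iff 1 = 1/4
γ and α = 1/4 and 1 = 1/4
not (γ and α) = not 1/4 = 3/4
(γ iff α) implies not (γ and α) = 1/4 implies 3/4 = 1
(not not α and (β and γ)) implies ((γ iff α) implies not (γ and α)) = 1/4 implies 1 = 1
(((β iff β) and β) implies (γ iff ((β implies γ) implies (β iff γ)))) iff ((not not α and (β and γ)) implies ((γ iff α) implies not (γ and α))) = 1 iff 1 = 1
(not not (not γ implies γ) iff (((γ iff γ) and ((β implies β) implies β)) and (γ iff (γ implies γ)))) and ((((β iff β) and β) implies (γ iff ((β implies γ) implies (β iff γ)))) iff ((not not α and (β and γ)) implies ((γ iff α) implies not (γ and α)))) = 3/4 and 1 = 3/4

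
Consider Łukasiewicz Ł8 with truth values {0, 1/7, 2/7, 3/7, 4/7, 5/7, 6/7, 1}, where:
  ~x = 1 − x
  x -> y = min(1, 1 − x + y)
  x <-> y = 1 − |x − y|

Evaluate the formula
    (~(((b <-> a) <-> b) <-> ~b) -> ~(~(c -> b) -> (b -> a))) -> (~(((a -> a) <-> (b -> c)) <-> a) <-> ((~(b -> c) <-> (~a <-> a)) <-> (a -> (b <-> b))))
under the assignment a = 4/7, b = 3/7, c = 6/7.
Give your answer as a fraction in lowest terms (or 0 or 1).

b <-> a = 3/7 <-> 4/7 = 6/7
(b <-> a) <-> b = 6/7 <-> 3/7 = 4/7
~b = ~3/7 = 4/7
((b <-> a) <-> b) <-> ~b = 4/7 <-> 4/7 = 1
~(((b <-> a) <-> b) <-> ~b) = ~1 = 0
c -> b = 6/7 -> 3/7 = 4/7
~(c -> b) = ~4/7 = 3/7
b -> a = 3/7 -> 4/7 = 1
~(c -> b) -> (b -> a) = 3/7 -> 1 = 1
~(~(c -> b) -> (b -> a)) = ~1 = 0
~(((b <-> a) <-> b) <-> ~b) -> ~(~(c -> b) -> (b -> a)) = 0 -> 0 = 1
a -> a = 4/7 -> 4/7 = 1
b -> c = 3/7 -> 6/7 = 1
(a -> a) <-> (b -> c) = 1 <-> 1 = 1
((a -> a) <-> (b -> c)) <-> a = 1 <-> 4/7 = 4/7
~(((a -> a) <-> (b -> c)) <-> a) = ~4/7 = 3/7
b -> c = 3/7 -> 6/7 = 1
~(b -> c) = ~1 = 0
~a = ~4/7 = 3/7
~a <-> a = 3/7 <-> 4/7 = 6/7
~(b -> c) <-> (~a <-> a) = 0 <-> 6/7 = 1/7
b <-> b = 3/7 <-> 3/7 = 1
a -> (b <-> b) = 4/7 -> 1 = 1
(~(b -> c) <-> (~a <-> a)) <-> (a -> (b <-> b)) = 1/7 <-> 1 = 1/7
~(((a -> a) <-> (b -> c)) <-> a) <-> ((~(b -> c) <-> (~a <-> a)) <-> (a -> (b <-> b))) = 3/7 <-> 1/7 = 5/7
(~(((b <-> a) <-> b) <-> ~b) -> ~(~(c -> b) -> (b -> a))) -> (~(((a -> a) <-> (b -> c)) <-> a) <-> ((~(b -> c) <-> (~a <-> a)) <-> (a -> (b <-> b)))) = 1 -> 5/7 = 5/7

5/7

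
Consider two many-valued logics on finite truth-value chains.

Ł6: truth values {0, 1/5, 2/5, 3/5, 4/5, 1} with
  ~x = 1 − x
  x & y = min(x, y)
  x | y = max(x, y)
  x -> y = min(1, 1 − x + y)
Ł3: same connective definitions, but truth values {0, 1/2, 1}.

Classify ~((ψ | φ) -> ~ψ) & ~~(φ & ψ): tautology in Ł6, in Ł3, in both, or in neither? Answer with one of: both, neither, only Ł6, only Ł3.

In Ł6: at φ = 0, ψ = 0 the value is 0 — not a tautology.
In Ł3: at φ = 0, ψ = 0 the value is 0 — not a tautology.

neither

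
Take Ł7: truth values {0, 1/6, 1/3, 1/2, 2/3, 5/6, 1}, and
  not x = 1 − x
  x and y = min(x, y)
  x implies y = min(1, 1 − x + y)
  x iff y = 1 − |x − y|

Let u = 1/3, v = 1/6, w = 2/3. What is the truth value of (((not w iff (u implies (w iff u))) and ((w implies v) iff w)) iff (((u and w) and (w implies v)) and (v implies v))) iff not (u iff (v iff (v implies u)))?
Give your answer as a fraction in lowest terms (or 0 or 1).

not w = not 2/3 = 1/3
w iff u = 2/3 iff 1/3 = 2/3
u implies (w iff u) = 1/3 implies 2/3 = 1
not w iff (u implies (w iff u)) = 1/3 iff 1 = 1/3
w implies v = 2/3 implies 1/6 = 1/2
(w implies v) iff w = 1/2 iff 2/3 = 5/6
(not w iff (u implies (w iff u))) and ((w implies v) iff w) = 1/3 and 5/6 = 1/3
u and w = 1/3 and 2/3 = 1/3
w implies v = 2/3 implies 1/6 = 1/2
(u and w) and (w implies v) = 1/3 and 1/2 = 1/3
v implies v = 1/6 implies 1/6 = 1
((u and w) and (w implies v)) and (v implies v) = 1/3 and 1 = 1/3
((not w iff (u implies (w iff u))) and ((w implies v) iff w)) iff (((u and w) and (w implies v)) and (v implies v)) = 1/3 iff 1/3 = 1
v implies u = 1/6 implies 1/3 = 1
v iff (v implies u) = 1/6 iff 1 = 1/6
u iff (v iff (v implies u)) = 1/3 iff 1/6 = 5/6
not (u iff (v iff (v implies u))) = not 5/6 = 1/6
(((not w iff (u implies (w iff u))) and ((w implies v) iff w)) iff (((u and w) and (w implies v)) and (v implies v))) iff not (u iff (v iff (v implies u))) = 1 iff 1/6 = 1/6

1/6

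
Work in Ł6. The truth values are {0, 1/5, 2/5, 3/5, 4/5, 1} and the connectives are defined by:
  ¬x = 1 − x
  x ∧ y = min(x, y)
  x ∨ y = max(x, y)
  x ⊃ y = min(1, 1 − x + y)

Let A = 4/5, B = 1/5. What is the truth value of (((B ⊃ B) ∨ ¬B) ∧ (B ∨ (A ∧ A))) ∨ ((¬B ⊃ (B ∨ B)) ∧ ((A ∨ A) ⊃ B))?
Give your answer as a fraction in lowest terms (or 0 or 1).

B ⊃ B = 1/5 ⊃ 1/5 = 1
¬B = ¬1/5 = 4/5
(B ⊃ B) ∨ ¬B = 1 ∨ 4/5 = 1
A ∧ A = 4/5 ∧ 4/5 = 4/5
B ∨ (A ∧ A) = 1/5 ∨ 4/5 = 4/5
((B ⊃ B) ∨ ¬B) ∧ (B ∨ (A ∧ A)) = 1 ∧ 4/5 = 4/5
¬B = ¬1/5 = 4/5
B ∨ B = 1/5 ∨ 1/5 = 1/5
¬B ⊃ (B ∨ B) = 4/5 ⊃ 1/5 = 2/5
A ∨ A = 4/5 ∨ 4/5 = 4/5
(A ∨ A) ⊃ B = 4/5 ⊃ 1/5 = 2/5
(¬B ⊃ (B ∨ B)) ∧ ((A ∨ A) ⊃ B) = 2/5 ∧ 2/5 = 2/5
(((B ⊃ B) ∨ ¬B) ∧ (B ∨ (A ∧ A))) ∨ ((¬B ⊃ (B ∨ B)) ∧ ((A ∨ A) ⊃ B)) = 4/5 ∨ 2/5 = 4/5

4/5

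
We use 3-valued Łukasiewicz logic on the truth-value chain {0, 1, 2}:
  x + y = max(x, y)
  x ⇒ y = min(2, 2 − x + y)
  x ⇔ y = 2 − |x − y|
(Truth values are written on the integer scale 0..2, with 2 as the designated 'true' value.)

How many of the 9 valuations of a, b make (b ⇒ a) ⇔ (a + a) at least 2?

a = 0, b = 0 ↦ 0  <
a = 0, b = 1 ↦ 1  <
a = 0, b = 2 ↦ 2  ≥
a = 1, b = 0 ↦ 1  <
a = 1, b = 1 ↦ 1  <
a = 1, b = 2 ↦ 2  ≥
a = 2, b = 0 ↦ 2  ≥
a = 2, b = 1 ↦ 2  ≥
a = 2, b = 2 ↦ 2  ≥
So 5 of the 9 assignments meet the threshold.

5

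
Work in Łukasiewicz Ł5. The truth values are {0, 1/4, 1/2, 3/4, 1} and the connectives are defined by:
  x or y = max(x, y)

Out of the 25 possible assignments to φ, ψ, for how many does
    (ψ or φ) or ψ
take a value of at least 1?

9

value 1: 9 assignments (counts)
value 3/4: 7 assignments
value 1/2: 5 assignments
value 1/4: 3 assignments
value 0: 1 assignment
So 9 of the 25 assignments meet the threshold.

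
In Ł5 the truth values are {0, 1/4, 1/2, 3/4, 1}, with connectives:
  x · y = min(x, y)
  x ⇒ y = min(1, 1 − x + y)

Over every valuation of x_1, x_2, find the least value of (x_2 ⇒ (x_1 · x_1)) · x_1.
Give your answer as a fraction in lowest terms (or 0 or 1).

0

Take x_1 = 0, x_2 = 0:
x_1 · x_1 = 0 · 0 = 0
x_2 ⇒ (x_1 · x_1) = 0 ⇒ 0 = 1
(x_2 ⇒ (x_1 · x_1)) · x_1 = 1 · 0 = 0
No assignment yields a value below 0, so this is the minimum.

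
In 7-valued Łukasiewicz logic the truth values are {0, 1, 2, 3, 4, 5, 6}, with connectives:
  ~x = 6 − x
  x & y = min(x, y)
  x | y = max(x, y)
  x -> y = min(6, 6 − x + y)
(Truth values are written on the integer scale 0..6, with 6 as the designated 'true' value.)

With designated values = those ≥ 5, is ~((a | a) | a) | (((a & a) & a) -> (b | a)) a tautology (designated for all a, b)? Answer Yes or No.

Yes

At a = 3, b = 1, for instance:
a | a = 3 | 3 = 3
(a | a) | a = 3 | 3 = 3
~((a | a) | a) = ~3 = 3
a & a = 3 & 3 = 3
(a & a) & a = 3 & 3 = 3
b | a = 1 | 3 = 3
((a & a) & a) -> (b | a) = 3 -> 3 = 6
~((a | a) | a) | (((a & a) & a) -> (b | a)) = 3 | 6 = 6
and checking the remaining 48 assignments likewise gives ≥ 5 in every case.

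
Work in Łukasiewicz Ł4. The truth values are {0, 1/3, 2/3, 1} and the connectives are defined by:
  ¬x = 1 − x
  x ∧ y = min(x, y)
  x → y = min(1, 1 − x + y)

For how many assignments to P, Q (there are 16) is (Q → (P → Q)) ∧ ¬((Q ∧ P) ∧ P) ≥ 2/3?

12

P = 0, Q = 0 ↦ 1  ≥
P = 0, Q = 1/3 ↦ 1  ≥
P = 0, Q = 2/3 ↦ 1  ≥
P = 0, Q = 1 ↦ 1  ≥
P = 1/3, Q = 0 ↦ 1  ≥
P = 1/3, Q = 1/3 ↦ 2/3  ≥
P = 1/3, Q = 2/3 ↦ 2/3  ≥
P = 1/3, Q = 1 ↦ 2/3  ≥
P = 2/3, Q = 0 ↦ 1  ≥
P = 2/3, Q = 1/3 ↦ 2/3  ≥
P = 2/3, Q = 2/3 ↦ 1/3  <
P = 2/3, Q = 1 ↦ 1/3  <
P = 1, Q = 0 ↦ 1  ≥
P = 1, Q = 1/3 ↦ 2/3  ≥
P = 1, Q = 2/3 ↦ 1/3  <
P = 1, Q = 1 ↦ 0  <
So 12 of the 16 assignments meet the threshold.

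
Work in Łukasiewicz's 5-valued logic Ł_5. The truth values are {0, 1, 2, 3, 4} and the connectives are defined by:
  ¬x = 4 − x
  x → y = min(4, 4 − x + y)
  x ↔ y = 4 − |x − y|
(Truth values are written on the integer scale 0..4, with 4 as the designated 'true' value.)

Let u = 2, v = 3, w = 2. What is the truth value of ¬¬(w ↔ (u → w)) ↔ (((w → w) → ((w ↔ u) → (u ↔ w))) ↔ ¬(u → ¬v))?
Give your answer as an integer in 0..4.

u → w = 2 → 2 = 4
w ↔ (u → w) = 2 ↔ 4 = 2
¬(w ↔ (u → w)) = ¬2 = 2
¬¬(w ↔ (u → w)) = ¬2 = 2
w → w = 2 → 2 = 4
w ↔ u = 2 ↔ 2 = 4
u ↔ w = 2 ↔ 2 = 4
(w ↔ u) → (u ↔ w) = 4 → 4 = 4
(w → w) → ((w ↔ u) → (u ↔ w)) = 4 → 4 = 4
¬v = ¬3 = 1
u → ¬v = 2 → 1 = 3
¬(u → ¬v) = ¬3 = 1
((w → w) → ((w ↔ u) → (u ↔ w))) ↔ ¬(u → ¬v) = 4 ↔ 1 = 1
¬¬(w ↔ (u → w)) ↔ (((w → w) → ((w ↔ u) → (u ↔ w))) ↔ ¬(u → ¬v)) = 2 ↔ 1 = 3

3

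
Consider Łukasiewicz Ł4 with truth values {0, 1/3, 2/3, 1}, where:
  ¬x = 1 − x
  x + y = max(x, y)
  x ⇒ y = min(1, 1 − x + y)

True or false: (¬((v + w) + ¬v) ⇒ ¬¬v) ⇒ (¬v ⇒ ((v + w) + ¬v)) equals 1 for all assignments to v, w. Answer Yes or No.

v = 0, w = 0 ↦ 1
v = 0, w = 1/3 ↦ 1
v = 0, w = 2/3 ↦ 1
v = 0, w = 1 ↦ 1
v = 1/3, w = 0 ↦ 1
v = 1/3, w = 1/3 ↦ 1
v = 1/3, w = 2/3 ↦ 1
v = 1/3, w = 1 ↦ 1
v = 2/3, w = 0 ↦ 1
v = 2/3, w = 1/3 ↦ 1
v = 2/3, w = 2/3 ↦ 1
v = 2/3, w = 1 ↦ 1
v = 1, w = 0 ↦ 1
v = 1, w = 1/3 ↦ 1
v = 1, w = 2/3 ↦ 1
v = 1, w = 1 ↦ 1
Every assignment gives a value ≥ 1.

Yes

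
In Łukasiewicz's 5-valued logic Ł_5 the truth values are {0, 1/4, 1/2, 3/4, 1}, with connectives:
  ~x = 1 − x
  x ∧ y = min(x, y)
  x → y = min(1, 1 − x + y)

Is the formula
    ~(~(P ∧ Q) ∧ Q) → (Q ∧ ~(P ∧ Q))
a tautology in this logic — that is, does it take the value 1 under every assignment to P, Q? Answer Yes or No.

No

Counterexample: take P = 0, Q = 0.
P ∧ Q = 0 ∧ 0 = 0
~(P ∧ Q) = ~0 = 1
~(P ∧ Q) ∧ Q = 1 ∧ 0 = 0
~(~(P ∧ Q) ∧ Q) = ~0 = 1
Q ∧ ~(P ∧ Q) = 0 ∧ 1 = 0
~(~(P ∧ Q) ∧ Q) → (Q ∧ ~(P ∧ Q)) = 1 → 0 = 0
This gives 0 ≠ 1.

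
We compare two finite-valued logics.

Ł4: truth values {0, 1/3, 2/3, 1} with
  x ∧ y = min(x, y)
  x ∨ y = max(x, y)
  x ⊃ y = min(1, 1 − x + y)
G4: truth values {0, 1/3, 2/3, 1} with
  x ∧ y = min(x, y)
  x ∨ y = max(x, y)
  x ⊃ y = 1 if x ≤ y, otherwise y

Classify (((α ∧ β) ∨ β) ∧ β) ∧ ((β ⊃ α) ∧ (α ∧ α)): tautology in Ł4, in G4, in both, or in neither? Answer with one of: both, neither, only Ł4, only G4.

neither

In Ł4: at α = 0, β = 0 the value is 0 — not a tautology.
In G4: at α = 0, β = 0 the value is 0 — not a tautology.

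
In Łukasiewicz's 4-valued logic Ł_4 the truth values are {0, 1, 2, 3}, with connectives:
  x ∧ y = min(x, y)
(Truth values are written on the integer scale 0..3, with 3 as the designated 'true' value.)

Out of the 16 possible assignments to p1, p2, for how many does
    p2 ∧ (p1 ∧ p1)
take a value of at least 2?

4

p1 = 0, p2 = 0 ↦ 0  <
p1 = 0, p2 = 1 ↦ 0  <
p1 = 0, p2 = 2 ↦ 0  <
p1 = 0, p2 = 3 ↦ 0  <
p1 = 1, p2 = 0 ↦ 0  <
p1 = 1, p2 = 1 ↦ 1  <
p1 = 1, p2 = 2 ↦ 1  <
p1 = 1, p2 = 3 ↦ 1  <
p1 = 2, p2 = 0 ↦ 0  <
p1 = 2, p2 = 1 ↦ 1  <
p1 = 2, p2 = 2 ↦ 2  ≥
p1 = 2, p2 = 3 ↦ 2  ≥
p1 = 3, p2 = 0 ↦ 0  <
p1 = 3, p2 = 1 ↦ 1  <
p1 = 3, p2 = 2 ↦ 2  ≥
p1 = 3, p2 = 3 ↦ 3  ≥
So 4 of the 16 assignments meet the threshold.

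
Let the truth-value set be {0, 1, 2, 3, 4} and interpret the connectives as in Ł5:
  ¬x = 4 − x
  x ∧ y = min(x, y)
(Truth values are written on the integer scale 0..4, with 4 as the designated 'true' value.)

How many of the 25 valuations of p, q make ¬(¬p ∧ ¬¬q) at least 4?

value 4: 9 assignments (counts)
value 3: 7 assignments
value 2: 5 assignments
value 1: 3 assignments
value 0: 1 assignment
So 9 of the 25 assignments meet the threshold.

9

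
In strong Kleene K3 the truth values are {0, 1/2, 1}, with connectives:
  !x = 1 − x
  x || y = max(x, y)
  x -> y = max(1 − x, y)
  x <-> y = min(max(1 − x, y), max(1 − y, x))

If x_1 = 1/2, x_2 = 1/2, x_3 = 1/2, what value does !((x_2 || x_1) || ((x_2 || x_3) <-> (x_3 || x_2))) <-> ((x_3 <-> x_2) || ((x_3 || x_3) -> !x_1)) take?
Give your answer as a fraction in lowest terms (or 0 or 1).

x_2 || x_1 = 1/2 || 1/2 = 1/2
x_2 || x_3 = 1/2 || 1/2 = 1/2
x_3 || x_2 = 1/2 || 1/2 = 1/2
(x_2 || x_3) <-> (x_3 || x_2) = 1/2 <-> 1/2 = 1/2
(x_2 || x_1) || ((x_2 || x_3) <-> (x_3 || x_2)) = 1/2 || 1/2 = 1/2
!((x_2 || x_1) || ((x_2 || x_3) <-> (x_3 || x_2))) = !1/2 = 1/2
x_3 <-> x_2 = 1/2 <-> 1/2 = 1/2
x_3 || x_3 = 1/2 || 1/2 = 1/2
!x_1 = !1/2 = 1/2
(x_3 || x_3) -> !x_1 = 1/2 -> 1/2 = 1/2
(x_3 <-> x_2) || ((x_3 || x_3) -> !x_1) = 1/2 || 1/2 = 1/2
!((x_2 || x_1) || ((x_2 || x_3) <-> (x_3 || x_2))) <-> ((x_3 <-> x_2) || ((x_3 || x_3) -> !x_1)) = 1/2 <-> 1/2 = 1/2

1/2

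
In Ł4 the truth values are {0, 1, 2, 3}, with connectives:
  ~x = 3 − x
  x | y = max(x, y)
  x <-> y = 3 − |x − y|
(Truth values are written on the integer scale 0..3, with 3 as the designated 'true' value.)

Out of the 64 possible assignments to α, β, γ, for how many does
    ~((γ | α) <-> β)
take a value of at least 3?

value 3: 8 assignments (counts)
value 2: 16 assignments
value 1: 24 assignments
value 0: 16 assignments
So 8 of the 64 assignments meet the threshold.

8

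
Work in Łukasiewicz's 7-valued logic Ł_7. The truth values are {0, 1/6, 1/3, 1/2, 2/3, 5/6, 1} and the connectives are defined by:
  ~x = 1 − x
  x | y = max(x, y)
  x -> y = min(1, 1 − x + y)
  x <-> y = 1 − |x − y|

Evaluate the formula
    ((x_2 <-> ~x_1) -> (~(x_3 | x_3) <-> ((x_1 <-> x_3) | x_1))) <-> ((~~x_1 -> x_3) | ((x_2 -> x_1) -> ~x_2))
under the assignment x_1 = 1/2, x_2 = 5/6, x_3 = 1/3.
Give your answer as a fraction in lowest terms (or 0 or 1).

~x_1 = ~1/2 = 1/2
x_2 <-> ~x_1 = 5/6 <-> 1/2 = 2/3
x_3 | x_3 = 1/3 | 1/3 = 1/3
~(x_3 | x_3) = ~1/3 = 2/3
x_1 <-> x_3 = 1/2 <-> 1/3 = 5/6
(x_1 <-> x_3) | x_1 = 5/6 | 1/2 = 5/6
~(x_3 | x_3) <-> ((x_1 <-> x_3) | x_1) = 2/3 <-> 5/6 = 5/6
(x_2 <-> ~x_1) -> (~(x_3 | x_3) <-> ((x_1 <-> x_3) | x_1)) = 2/3 -> 5/6 = 1
~x_1 = ~1/2 = 1/2
~~x_1 = ~1/2 = 1/2
~~x_1 -> x_3 = 1/2 -> 1/3 = 5/6
x_2 -> x_1 = 5/6 -> 1/2 = 2/3
~x_2 = ~5/6 = 1/6
(x_2 -> x_1) -> ~x_2 = 2/3 -> 1/6 = 1/2
(~~x_1 -> x_3) | ((x_2 -> x_1) -> ~x_2) = 5/6 | 1/2 = 5/6
((x_2 <-> ~x_1) -> (~(x_3 | x_3) <-> ((x_1 <-> x_3) | x_1))) <-> ((~~x_1 -> x_3) | ((x_2 -> x_1) -> ~x_2)) = 1 <-> 5/6 = 5/6

5/6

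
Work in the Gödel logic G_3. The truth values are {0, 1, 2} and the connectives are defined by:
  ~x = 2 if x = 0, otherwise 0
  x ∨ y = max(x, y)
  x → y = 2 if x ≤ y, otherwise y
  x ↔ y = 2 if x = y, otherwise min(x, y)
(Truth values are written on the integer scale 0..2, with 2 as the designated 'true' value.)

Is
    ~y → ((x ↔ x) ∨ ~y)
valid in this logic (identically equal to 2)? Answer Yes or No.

x = 0, y = 0 ↦ 2
x = 0, y = 1 ↦ 2
x = 0, y = 2 ↦ 2
x = 1, y = 0 ↦ 2
x = 1, y = 1 ↦ 2
x = 1, y = 2 ↦ 2
x = 2, y = 0 ↦ 2
x = 2, y = 1 ↦ 2
x = 2, y = 2 ↦ 2
Every assignment gives a value ≥ 2.

Yes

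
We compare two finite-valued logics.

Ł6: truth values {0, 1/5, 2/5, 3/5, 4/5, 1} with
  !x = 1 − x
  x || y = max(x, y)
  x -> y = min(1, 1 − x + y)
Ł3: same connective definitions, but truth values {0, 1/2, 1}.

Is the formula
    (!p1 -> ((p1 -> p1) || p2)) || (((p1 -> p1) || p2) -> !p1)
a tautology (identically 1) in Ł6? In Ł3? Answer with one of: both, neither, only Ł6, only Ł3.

both

In Ł6: every assignment gives 1 — tautology.
In Ł3: every assignment gives 1 — tautology.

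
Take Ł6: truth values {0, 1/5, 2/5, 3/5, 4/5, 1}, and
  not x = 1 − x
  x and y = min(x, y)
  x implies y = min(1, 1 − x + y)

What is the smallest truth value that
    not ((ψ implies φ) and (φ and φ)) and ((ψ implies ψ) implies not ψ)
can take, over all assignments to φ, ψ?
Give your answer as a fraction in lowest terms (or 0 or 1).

Take φ = 0, ψ = 1:
ψ implies φ = 1 implies 0 = 0
φ and φ = 0 and 0 = 0
(ψ implies φ) and (φ and φ) = 0 and 0 = 0
not ((ψ implies φ) and (φ and φ)) = not 0 = 1
ψ implies ψ = 1 implies 1 = 1
not ψ = not 1 = 0
(ψ implies ψ) implies not ψ = 1 implies 0 = 0
not ((ψ implies φ) and (φ and φ)) and ((ψ implies ψ) implies not ψ) = 1 and 0 = 0
No assignment yields a value below 0, so this is the minimum.

0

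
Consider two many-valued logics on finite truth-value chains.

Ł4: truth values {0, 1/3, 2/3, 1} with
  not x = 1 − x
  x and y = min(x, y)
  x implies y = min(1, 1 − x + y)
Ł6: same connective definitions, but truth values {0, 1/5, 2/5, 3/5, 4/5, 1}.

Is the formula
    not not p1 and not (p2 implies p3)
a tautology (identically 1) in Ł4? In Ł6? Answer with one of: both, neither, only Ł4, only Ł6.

neither

In Ł4: at p1 = 0, p2 = 0, p3 = 0 the value is 0 — not a tautology.
In Ł6: at p1 = 0, p2 = 0, p3 = 0 the value is 0 — not a tautology.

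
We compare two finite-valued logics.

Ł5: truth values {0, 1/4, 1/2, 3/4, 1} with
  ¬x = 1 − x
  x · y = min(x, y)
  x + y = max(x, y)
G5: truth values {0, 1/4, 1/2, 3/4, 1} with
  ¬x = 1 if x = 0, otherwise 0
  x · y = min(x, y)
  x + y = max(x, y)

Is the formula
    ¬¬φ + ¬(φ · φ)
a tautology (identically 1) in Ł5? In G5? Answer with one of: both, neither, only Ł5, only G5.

only G5

In Ł5: at φ = 1/4 the value is 3/4 — not a tautology.
In G5: every assignment gives 1 — tautology.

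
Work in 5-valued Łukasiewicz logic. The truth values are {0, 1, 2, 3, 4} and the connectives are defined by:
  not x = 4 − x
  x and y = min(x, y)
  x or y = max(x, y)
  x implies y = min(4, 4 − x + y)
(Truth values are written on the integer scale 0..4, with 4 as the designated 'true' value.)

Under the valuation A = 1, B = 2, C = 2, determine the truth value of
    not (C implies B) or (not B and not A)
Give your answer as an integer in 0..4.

2

C implies B = 2 implies 2 = 4
not (C implies B) = not 4 = 0
not B = not 2 = 2
not A = not 1 = 3
not B and not A = 2 and 3 = 2
not (C implies B) or (not B and not A) = 0 or 2 = 2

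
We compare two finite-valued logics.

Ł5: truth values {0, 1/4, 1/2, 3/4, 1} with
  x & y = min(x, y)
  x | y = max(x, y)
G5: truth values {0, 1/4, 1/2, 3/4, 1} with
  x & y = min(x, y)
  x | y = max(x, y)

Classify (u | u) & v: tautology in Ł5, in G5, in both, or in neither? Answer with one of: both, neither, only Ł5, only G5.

neither

In Ł5: at u = 0, v = 0 the value is 0 — not a tautology.
In G5: at u = 0, v = 0 the value is 0 — not a tautology.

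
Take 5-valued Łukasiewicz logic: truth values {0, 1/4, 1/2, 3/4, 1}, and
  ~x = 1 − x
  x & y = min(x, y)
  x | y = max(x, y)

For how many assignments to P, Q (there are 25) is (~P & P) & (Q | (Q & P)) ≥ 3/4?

value 1/2: 3 assignments
value 1/4: 9 assignments
value 0: 13 assignments
So 0 of the 25 assignments meet the threshold.

0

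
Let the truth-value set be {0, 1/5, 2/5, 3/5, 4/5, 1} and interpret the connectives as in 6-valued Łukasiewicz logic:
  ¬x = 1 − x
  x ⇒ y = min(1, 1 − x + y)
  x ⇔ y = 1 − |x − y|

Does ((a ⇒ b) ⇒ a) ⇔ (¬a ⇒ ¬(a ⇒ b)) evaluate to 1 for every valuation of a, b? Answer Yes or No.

Yes

At a = 1/5, b = 4/5, for instance:
a ⇒ b = 1/5 ⇒ 4/5 = 1
(a ⇒ b) ⇒ a = 1 ⇒ 1/5 = 1/5
¬a = ¬1/5 = 4/5
¬(a ⇒ b) = ¬1 = 0
¬a ⇒ ¬(a ⇒ b) = 4/5 ⇒ 0 = 1/5
((a ⇒ b) ⇒ a) ⇔ (¬a ⇒ ¬(a ⇒ b)) = 1/5 ⇔ 1/5 = 1
and checking the remaining 35 assignments likewise gives ≥ 1 in every case.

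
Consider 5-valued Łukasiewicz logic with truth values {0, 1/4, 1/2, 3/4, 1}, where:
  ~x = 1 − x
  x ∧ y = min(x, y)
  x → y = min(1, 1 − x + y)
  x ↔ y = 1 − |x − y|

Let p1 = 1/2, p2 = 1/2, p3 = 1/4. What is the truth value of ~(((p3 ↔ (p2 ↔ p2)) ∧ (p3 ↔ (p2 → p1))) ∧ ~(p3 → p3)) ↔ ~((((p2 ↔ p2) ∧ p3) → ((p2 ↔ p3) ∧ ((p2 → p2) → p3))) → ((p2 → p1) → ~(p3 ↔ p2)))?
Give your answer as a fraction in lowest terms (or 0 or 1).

p2 ↔ p2 = 1/2 ↔ 1/2 = 1
p3 ↔ (p2 ↔ p2) = 1/4 ↔ 1 = 1/4
p2 → p1 = 1/2 → 1/2 = 1
p3 ↔ (p2 → p1) = 1/4 ↔ 1 = 1/4
(p3 ↔ (p2 ↔ p2)) ∧ (p3 ↔ (p2 → p1)) = 1/4 ∧ 1/4 = 1/4
p3 → p3 = 1/4 → 1/4 = 1
~(p3 → p3) = ~1 = 0
((p3 ↔ (p2 ↔ p2)) ∧ (p3 ↔ (p2 → p1))) ∧ ~(p3 → p3) = 1/4 ∧ 0 = 0
~(((p3 ↔ (p2 ↔ p2)) ∧ (p3 ↔ (p2 → p1))) ∧ ~(p3 → p3)) = ~0 = 1
p2 ↔ p2 = 1/2 ↔ 1/2 = 1
(p2 ↔ p2) ∧ p3 = 1 ∧ 1/4 = 1/4
p2 ↔ p3 = 1/2 ↔ 1/4 = 3/4
p2 → p2 = 1/2 → 1/2 = 1
(p2 → p2) → p3 = 1 → 1/4 = 1/4
(p2 ↔ p3) ∧ ((p2 → p2) → p3) = 3/4 ∧ 1/4 = 1/4
((p2 ↔ p2) ∧ p3) → ((p2 ↔ p3) ∧ ((p2 → p2) → p3)) = 1/4 → 1/4 = 1
p2 → p1 = 1/2 → 1/2 = 1
p3 ↔ p2 = 1/4 ↔ 1/2 = 3/4
~(p3 ↔ p2) = ~3/4 = 1/4
(p2 → p1) → ~(p3 ↔ p2) = 1 → 1/4 = 1/4
(((p2 ↔ p2) ∧ p3) → ((p2 ↔ p3) ∧ ((p2 → p2) → p3))) → ((p2 → p1) → ~(p3 ↔ p2)) = 1 → 1/4 = 1/4
~((((p2 ↔ p2) ∧ p3) → ((p2 ↔ p3) ∧ ((p2 → p2) → p3))) → ((p2 → p1) → ~(p3 ↔ p2))) = ~1/4 = 3/4
~(((p3 ↔ (p2 ↔ p2)) ∧ (p3 ↔ (p2 → p1))) ∧ ~(p3 → p3)) ↔ ~((((p2 ↔ p2) ∧ p3) → ((p2 ↔ p3) ∧ ((p2 → p2) → p3))) → ((p2 → p1) → ~(p3 ↔ p2))) = 1 ↔ 3/4 = 3/4

3/4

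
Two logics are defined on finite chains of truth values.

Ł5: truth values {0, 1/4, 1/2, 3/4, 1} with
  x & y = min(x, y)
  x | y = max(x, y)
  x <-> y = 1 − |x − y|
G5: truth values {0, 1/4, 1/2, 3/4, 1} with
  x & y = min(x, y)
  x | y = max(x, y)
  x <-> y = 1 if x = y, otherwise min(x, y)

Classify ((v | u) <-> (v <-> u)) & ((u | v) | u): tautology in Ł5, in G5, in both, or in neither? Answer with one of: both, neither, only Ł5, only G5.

neither

In Ł5: at u = 0, v = 0 the value is 0 — not a tautology.
In G5: at u = 0, v = 0 the value is 0 — not a tautology.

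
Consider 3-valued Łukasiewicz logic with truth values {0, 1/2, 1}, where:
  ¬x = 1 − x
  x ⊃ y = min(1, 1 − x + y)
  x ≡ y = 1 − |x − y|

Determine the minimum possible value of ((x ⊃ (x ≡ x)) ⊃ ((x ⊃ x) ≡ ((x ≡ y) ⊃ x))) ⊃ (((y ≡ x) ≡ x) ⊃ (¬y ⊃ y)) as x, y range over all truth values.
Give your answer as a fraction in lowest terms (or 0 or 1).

0

Take x = 1/2, y = 0:
x ≡ x = 1/2 ≡ 1/2 = 1
x ⊃ (x ≡ x) = 1/2 ⊃ 1 = 1
x ⊃ x = 1/2 ⊃ 1/2 = 1
x ≡ y = 1/2 ≡ 0 = 1/2
(x ≡ y) ⊃ x = 1/2 ⊃ 1/2 = 1
(x ⊃ x) ≡ ((x ≡ y) ⊃ x) = 1 ≡ 1 = 1
(x ⊃ (x ≡ x)) ⊃ ((x ⊃ x) ≡ ((x ≡ y) ⊃ x)) = 1 ⊃ 1 = 1
y ≡ x = 0 ≡ 1/2 = 1/2
(y ≡ x) ≡ x = 1/2 ≡ 1/2 = 1
¬y = ¬0 = 1
¬y ⊃ y = 1 ⊃ 0 = 0
((y ≡ x) ≡ x) ⊃ (¬y ⊃ y) = 1 ⊃ 0 = 0
((x ⊃ (x ≡ x)) ⊃ ((x ⊃ x) ≡ ((x ≡ y) ⊃ x))) ⊃ (((y ≡ x) ≡ x) ⊃ (¬y ⊃ y)) = 1 ⊃ 0 = 0
No assignment yields a value below 0, so this is the minimum.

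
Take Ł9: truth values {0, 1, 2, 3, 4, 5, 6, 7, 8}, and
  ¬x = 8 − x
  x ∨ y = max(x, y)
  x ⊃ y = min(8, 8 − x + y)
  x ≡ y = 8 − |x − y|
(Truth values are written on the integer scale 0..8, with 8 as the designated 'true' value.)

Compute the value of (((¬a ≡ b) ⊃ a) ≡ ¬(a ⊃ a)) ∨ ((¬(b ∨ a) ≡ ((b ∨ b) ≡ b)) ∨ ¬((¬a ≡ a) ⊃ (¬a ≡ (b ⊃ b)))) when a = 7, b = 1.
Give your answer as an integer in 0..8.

¬a = ¬7 = 1
¬a ≡ b = 1 ≡ 1 = 8
(¬a ≡ b) ⊃ a = 8 ⊃ 7 = 7
a ⊃ a = 7 ⊃ 7 = 8
¬(a ⊃ a) = ¬8 = 0
((¬a ≡ b) ⊃ a) ≡ ¬(a ⊃ a) = 7 ≡ 0 = 1
b ∨ a = 1 ∨ 7 = 7
¬(b ∨ a) = ¬7 = 1
b ∨ b = 1 ∨ 1 = 1
(b ∨ b) ≡ b = 1 ≡ 1 = 8
¬(b ∨ a) ≡ ((b ∨ b) ≡ b) = 1 ≡ 8 = 1
¬a = ¬7 = 1
¬a ≡ a = 1 ≡ 7 = 2
¬a = ¬7 = 1
b ⊃ b = 1 ⊃ 1 = 8
¬a ≡ (b ⊃ b) = 1 ≡ 8 = 1
(¬a ≡ a) ⊃ (¬a ≡ (b ⊃ b)) = 2 ⊃ 1 = 7
¬((¬a ≡ a) ⊃ (¬a ≡ (b ⊃ b))) = ¬7 = 1
(¬(b ∨ a) ≡ ((b ∨ b) ≡ b)) ∨ ¬((¬a ≡ a) ⊃ (¬a ≡ (b ⊃ b))) = 1 ∨ 1 = 1
(((¬a ≡ b) ⊃ a) ≡ ¬(a ⊃ a)) ∨ ((¬(b ∨ a) ≡ ((b ∨ b) ≡ b)) ∨ ¬((¬a ≡ a) ⊃ (¬a ≡ (b ⊃ b)))) = 1 ∨ 1 = 1

1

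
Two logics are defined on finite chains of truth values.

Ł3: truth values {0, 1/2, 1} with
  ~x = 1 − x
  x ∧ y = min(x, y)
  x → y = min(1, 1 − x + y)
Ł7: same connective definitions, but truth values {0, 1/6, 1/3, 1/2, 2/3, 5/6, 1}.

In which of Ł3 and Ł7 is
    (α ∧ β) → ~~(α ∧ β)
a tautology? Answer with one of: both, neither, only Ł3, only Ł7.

both

In Ł3: every assignment gives 1 — tautology.
In Ł7: every assignment gives 1 — tautology.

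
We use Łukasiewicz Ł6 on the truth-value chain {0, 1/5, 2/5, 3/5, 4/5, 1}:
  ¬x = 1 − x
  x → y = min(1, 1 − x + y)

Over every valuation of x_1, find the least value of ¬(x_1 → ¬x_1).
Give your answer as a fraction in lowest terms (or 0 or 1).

0

Take x_1 = 0:
¬x_1 = ¬0 = 1
x_1 → ¬x_1 = 0 → 1 = 1
¬(x_1 → ¬x_1) = ¬1 = 0
No assignment yields a value below 0, so this is the minimum.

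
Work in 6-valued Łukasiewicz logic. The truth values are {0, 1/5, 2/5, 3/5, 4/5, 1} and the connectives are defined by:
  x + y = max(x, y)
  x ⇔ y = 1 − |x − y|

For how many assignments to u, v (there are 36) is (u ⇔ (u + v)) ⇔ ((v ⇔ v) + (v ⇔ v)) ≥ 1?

21

value 1: 21 assignments (counts)
value 4/5: 5 assignments
value 3/5: 4 assignments
value 2/5: 3 assignments
value 1/5: 2 assignments
value 0: 1 assignment
So 21 of the 36 assignments meet the threshold.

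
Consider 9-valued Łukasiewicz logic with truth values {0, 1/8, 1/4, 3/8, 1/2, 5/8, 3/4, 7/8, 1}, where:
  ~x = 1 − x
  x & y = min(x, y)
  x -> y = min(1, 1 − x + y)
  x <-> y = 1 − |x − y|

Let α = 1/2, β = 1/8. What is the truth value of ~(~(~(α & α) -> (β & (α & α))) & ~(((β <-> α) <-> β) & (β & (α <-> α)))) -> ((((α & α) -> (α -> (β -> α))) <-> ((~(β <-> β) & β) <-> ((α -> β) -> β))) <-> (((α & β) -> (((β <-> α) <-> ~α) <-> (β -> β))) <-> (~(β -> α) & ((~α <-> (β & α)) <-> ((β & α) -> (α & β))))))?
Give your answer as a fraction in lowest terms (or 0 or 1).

α & α = 1/2 & 1/2 = 1/2
~(α & α) = ~1/2 = 1/2
α & α = 1/2 & 1/2 = 1/2
β & (α & α) = 1/8 & 1/2 = 1/8
~(α & α) -> (β & (α & α)) = 1/2 -> 1/8 = 5/8
~(~(α & α) -> (β & (α & α))) = ~5/8 = 3/8
β <-> α = 1/8 <-> 1/2 = 5/8
(β <-> α) <-> β = 5/8 <-> 1/8 = 1/2
α <-> α = 1/2 <-> 1/2 = 1
β & (α <-> α) = 1/8 & 1 = 1/8
((β <-> α) <-> β) & (β & (α <-> α)) = 1/2 & 1/8 = 1/8
~(((β <-> α) <-> β) & (β & (α <-> α))) = ~1/8 = 7/8
~(~(α & α) -> (β & (α & α))) & ~(((β <-> α) <-> β) & (β & (α <-> α))) = 3/8 & 7/8 = 3/8
~(~(~(α & α) -> (β & (α & α))) & ~(((β <-> α) <-> β) & (β & (α <-> α)))) = ~3/8 = 5/8
α & α = 1/2 & 1/2 = 1/2
β -> α = 1/8 -> 1/2 = 1
α -> (β -> α) = 1/2 -> 1 = 1
(α & α) -> (α -> (β -> α)) = 1/2 -> 1 = 1
β <-> β = 1/8 <-> 1/8 = 1
~(β <-> β) = ~1 = 0
~(β <-> β) & β = 0 & 1/8 = 0
α -> β = 1/2 -> 1/8 = 5/8
(α -> β) -> β = 5/8 -> 1/8 = 1/2
(~(β <-> β) & β) <-> ((α -> β) -> β) = 0 <-> 1/2 = 1/2
((α & α) -> (α -> (β -> α))) <-> ((~(β <-> β) & β) <-> ((α -> β) -> β)) = 1 <-> 1/2 = 1/2
α & β = 1/2 & 1/8 = 1/8
β <-> α = 1/8 <-> 1/2 = 5/8
~α = ~1/2 = 1/2
(β <-> α) <-> ~α = 5/8 <-> 1/2 = 7/8
β -> β = 1/8 -> 1/8 = 1
((β <-> α) <-> ~α) <-> (β -> β) = 7/8 <-> 1 = 7/8
(α & β) -> (((β <-> α) <-> ~α) <-> (β -> β)) = 1/8 -> 7/8 = 1
β -> α = 1/8 -> 1/2 = 1
~(β -> α) = ~1 = 0
~α = ~1/2 = 1/2
β & α = 1/8 & 1/2 = 1/8
~α <-> (β & α) = 1/2 <-> 1/8 = 5/8
β & α = 1/8 & 1/2 = 1/8
α & β = 1/2 & 1/8 = 1/8
(β & α) -> (α & β) = 1/8 -> 1/8 = 1
(~α <-> (β & α)) <-> ((β & α) -> (α & β)) = 5/8 <-> 1 = 5/8
~(β -> α) & ((~α <-> (β & α)) <-> ((β & α) -> (α & β))) = 0 & 5/8 = 0
((α & β) -> (((β <-> α) <-> ~α) <-> (β -> β))) <-> (~(β -> α) & ((~α <-> (β & α)) <-> ((β & α) -> (α & β)))) = 1 <-> 0 = 0
(((α & α) -> (α -> (β -> α))) <-> ((~(β <-> β) & β) <-> ((α -> β) -> β))) <-> (((α & β) -> (((β <-> α) <-> ~α) <-> (β -> β))) <-> (~(β -> α) & ((~α <-> (β & α)) <-> ((β & α) -> (α & β))))) = 1/2 <-> 0 = 1/2
~(~(~(α & α) -> (β & (α & α))) & ~(((β <-> α) <-> β) & (β & (α <-> α)))) -> ((((α & α) -> (α -> (β -> α))) <-> ((~(β <-> β) & β) <-> ((α -> β) -> β))) <-> (((α & β) -> (((β <-> α) <-> ~α) <-> (β -> β))) <-> (~(β -> α) & ((~α <-> (β & α)) <-> ((β & α) -> (α & β)))))) = 5/8 -> 1/2 = 7/8

7/8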